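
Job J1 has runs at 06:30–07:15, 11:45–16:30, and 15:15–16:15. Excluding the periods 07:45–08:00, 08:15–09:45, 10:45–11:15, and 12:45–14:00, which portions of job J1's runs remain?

First set merges to 06:30–07:15, 11:45–16:30.
06:30–07:15 is untouched.
11:45–16:30 with B removed leaves 11:45–12:45, 14:00–16:30.

06:30–07:15, 11:45–12:45, 14:00–16:30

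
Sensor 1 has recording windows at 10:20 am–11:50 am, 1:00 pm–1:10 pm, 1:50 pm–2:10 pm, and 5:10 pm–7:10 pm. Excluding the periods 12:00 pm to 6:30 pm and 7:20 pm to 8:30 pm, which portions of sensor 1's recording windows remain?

10:20 am-11:50 am: nothing removed.
1:00 pm-1:10 pm: entirely removed.
1:50 pm-2:10 pm: entirely removed.
5:10 pm-7:10 pm \ B = 6:30 pm-7:10 pm.

10:20 am-11:50 am, 6:30 pm-7:10 pm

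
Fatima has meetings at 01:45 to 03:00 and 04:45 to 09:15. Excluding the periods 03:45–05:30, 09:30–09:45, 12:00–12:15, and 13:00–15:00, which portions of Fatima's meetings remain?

01:45–03:00, 05:30–09:15

01:45–03:00: no B overlap → unchanged.
04:45–09:15 minus B → 05:30–09:15.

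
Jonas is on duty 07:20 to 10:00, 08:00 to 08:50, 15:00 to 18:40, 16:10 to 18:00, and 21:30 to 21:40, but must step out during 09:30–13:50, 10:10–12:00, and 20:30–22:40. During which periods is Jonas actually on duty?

07:20–09:30, 15:00–18:40

A, merged: 07:20–10:00, 15:00–18:40, 21:30–21:40.
B, merged: 09:30–13:50, 20:30–22:40.
07:20–10:00 minus B → 07:20–09:30.
15:00–18:40: no B overlap → unchanged.
21:30–21:40: fully covered by B → removed.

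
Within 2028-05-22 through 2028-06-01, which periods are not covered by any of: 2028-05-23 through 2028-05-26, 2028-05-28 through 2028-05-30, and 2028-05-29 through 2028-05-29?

The merged coverage is 2028-05-23 through 2028-05-26, 2028-05-28 through 2028-05-30.
Uncovered inside 2028-05-22 through 2028-06-01: 2028-05-22 through 2028-05-22, 2028-05-27 through 2028-05-27, 2028-05-31 through 2028-06-01.

2028-05-22 through 2028-05-22, 2028-05-27 through 2028-05-27, 2028-05-31 through 2028-06-01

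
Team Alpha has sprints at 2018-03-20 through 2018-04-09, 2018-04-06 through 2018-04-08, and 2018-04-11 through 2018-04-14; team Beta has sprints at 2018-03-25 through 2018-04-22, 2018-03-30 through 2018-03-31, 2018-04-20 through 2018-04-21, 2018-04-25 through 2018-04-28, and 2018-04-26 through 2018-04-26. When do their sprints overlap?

A, merged: 2018-03-20 through 2018-04-09, 2018-04-11 through 2018-04-14.
B, merged: 2018-03-25 through 2018-04-22, 2018-04-25 through 2018-04-28.
2018-03-20 through 2018-04-09 ∩ B → 2018-03-25 through 2018-04-09.
2018-04-11 through 2018-04-14 ∩ B → 2018-04-11 through 2018-04-14.

2018-03-25 through 2018-04-09, 2018-04-11 through 2018-04-14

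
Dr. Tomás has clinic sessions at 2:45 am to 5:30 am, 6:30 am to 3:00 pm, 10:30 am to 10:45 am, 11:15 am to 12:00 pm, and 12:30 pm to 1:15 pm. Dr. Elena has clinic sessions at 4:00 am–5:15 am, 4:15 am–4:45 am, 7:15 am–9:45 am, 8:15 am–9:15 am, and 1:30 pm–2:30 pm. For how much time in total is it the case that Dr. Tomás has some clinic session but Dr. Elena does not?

6 h 30 min

First set merges to 2:45 am–5:30 am, 6:30 am–3:00 pm.
Second set merges to 4:00 am–5:15 am, 7:15 am–9:45 am, 1:30 pm–2:30 pm.
A \ B = 2:45 am–4:00 am, 5:15 am–5:30 am, 6:30 am–7:15 am, 9:45 am–1:30 pm, 2:30 pm–3:00 pm.
Total: 1 h 15 min + 15 min + 45 min + 3 h 45 min + 30 min = 6 h 30 min.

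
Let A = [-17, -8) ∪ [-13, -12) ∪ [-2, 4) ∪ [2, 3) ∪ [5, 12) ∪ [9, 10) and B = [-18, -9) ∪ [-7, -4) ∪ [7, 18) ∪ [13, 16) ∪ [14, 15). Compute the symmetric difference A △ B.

Merge the first list: [-17, -8), [-2, 4), [5, 12).
Merge the second list: [-18, -9), [-7, -4), [7, 18).
A \ B = [-9, -8), [-2, 4), [5, 7).
B \ A = [-18, -17), [-7, -4), [12, 18).
Union of the two gives the symmetric difference.

[-18, -17) ∪ [-9, -8) ∪ [-7, -4) ∪ [-2, 4) ∪ [5, 7) ∪ [12, 18)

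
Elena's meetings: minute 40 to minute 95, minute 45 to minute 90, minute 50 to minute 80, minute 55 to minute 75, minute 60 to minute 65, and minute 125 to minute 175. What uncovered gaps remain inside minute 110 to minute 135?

minute 110 to minute 125

The merged coverage is minute 40 to minute 95, minute 125 to minute 175.
Uncovered inside minute 110 to minute 135: minute 110 to minute 125.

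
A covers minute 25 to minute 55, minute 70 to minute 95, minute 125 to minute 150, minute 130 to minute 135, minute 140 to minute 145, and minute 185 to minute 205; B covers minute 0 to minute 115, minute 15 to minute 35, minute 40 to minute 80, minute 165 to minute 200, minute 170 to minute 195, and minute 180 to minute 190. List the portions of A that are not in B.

minute 125 to minute 150, minute 200 to minute 205

Merge the first list: minute 25 to minute 55, minute 70 to minute 95, minute 125 to minute 150, minute 185 to minute 205.
Merge the second list: minute 0 to minute 115, minute 165 to minute 200.
minute 25 to minute 55 lies entirely inside B → drops out.
minute 70 to minute 95 lies entirely inside B → drops out.
minute 125 to minute 150 is untouched.
minute 185 to minute 205 with B removed leaves minute 200 to minute 205.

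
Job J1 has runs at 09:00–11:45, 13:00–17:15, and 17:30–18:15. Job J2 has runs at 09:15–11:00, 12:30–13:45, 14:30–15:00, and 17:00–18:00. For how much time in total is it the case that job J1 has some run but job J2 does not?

A \ B = 09:00-09:15, 11:00-11:45, 13:45-14:30, 15:00-17:00, 18:00-18:15.
Total: 15 min + 45 min + 45 min + 2 h + 15 min = 4 h.

4 h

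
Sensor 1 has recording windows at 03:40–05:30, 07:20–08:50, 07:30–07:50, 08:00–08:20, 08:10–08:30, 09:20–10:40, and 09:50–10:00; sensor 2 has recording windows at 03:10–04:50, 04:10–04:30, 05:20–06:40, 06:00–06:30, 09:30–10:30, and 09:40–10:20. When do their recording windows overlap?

03:40-04:50, 05:20-05:30, 09:30-10:30

Merge the first list: 03:40-05:30, 07:20-08:50, 09:20-10:40.
Merge the second list: 03:10-04:50, 05:20-06:40, 09:30-10:30.
03:40-05:30 overlaps B on 03:40-04:50, 05:20-05:30.
07:20-08:50 falls entirely outside B.
09:20-10:40 overlaps B on 09:30-10:30.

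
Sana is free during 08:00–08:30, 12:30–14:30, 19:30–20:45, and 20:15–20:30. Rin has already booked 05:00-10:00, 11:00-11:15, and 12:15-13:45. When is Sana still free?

First set merges to 08:00–08:30, 12:30–14:30, 19:30–20:45.
08:00–08:30: fully covered by B → removed.
12:30–14:30 minus B → 13:45–14:30.
19:30–20:45: no B overlap → unchanged.

13:45–14:30, 19:30–20:45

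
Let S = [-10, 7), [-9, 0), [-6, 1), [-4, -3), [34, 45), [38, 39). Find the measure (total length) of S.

28

Merged: [-10, 7), [34, 45).
Lengths: 17 + 11 = 28.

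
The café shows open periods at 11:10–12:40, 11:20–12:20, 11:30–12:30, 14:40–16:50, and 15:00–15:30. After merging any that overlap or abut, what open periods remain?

11:10-12:40, 14:40-16:50

11:20-12:20 overlaps/touches 11:10-12:40 → extend to 11:10-12:40.
11:30-12:30 overlaps/touches 11:10-12:40 → extend to 11:10-12:40.
14:40-16:50 is disjoint → start new block.
15:00-15:30 overlaps/touches 14:40-16:50 → extend to 14:40-16:50.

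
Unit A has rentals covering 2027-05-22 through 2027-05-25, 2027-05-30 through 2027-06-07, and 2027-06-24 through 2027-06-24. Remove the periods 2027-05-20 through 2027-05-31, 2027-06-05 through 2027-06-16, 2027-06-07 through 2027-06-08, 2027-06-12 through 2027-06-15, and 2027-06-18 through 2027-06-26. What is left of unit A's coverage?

Merge the second list: 2027-05-20 through 2027-05-31, 2027-06-05 through 2027-06-16, 2027-06-18 through 2027-06-26.
2027-05-22 through 2027-05-25 lies entirely inside B → drops out.
2027-05-30 through 2027-06-07 with B removed leaves 2027-06-01 through 2027-06-04.
2027-06-24 through 2027-06-24 lies entirely inside B → drops out.

2027-06-01 through 2027-06-04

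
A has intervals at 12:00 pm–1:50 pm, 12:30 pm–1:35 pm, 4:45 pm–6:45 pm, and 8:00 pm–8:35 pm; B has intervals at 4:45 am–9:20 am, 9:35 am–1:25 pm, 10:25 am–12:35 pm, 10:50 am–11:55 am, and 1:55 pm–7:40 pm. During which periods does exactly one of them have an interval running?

Merge the first list: 12:00 pm-1:50 pm, 4:45 pm-6:45 pm, 8:00 pm-8:35 pm.
Merge the second list: 4:45 am-9:20 am, 9:35 am-1:25 pm, 1:55 pm-7:40 pm.
Only in the first: 1:25 pm-1:50 pm, 8:00 pm-8:35 pm.
Only in the second: 4:45 am-9:20 am, 9:35 am-12:00 pm, 1:55 pm-4:45 pm, 6:45 pm-7:40 pm.
Together these are the periods covered by exactly one.

4:45 am-9:20 am, 9:35 am-12:00 pm, 1:25 pm-1:50 pm, 1:55 pm-4:45 pm, 6:45 pm-7:40 pm, 8:00 pm-8:35 pm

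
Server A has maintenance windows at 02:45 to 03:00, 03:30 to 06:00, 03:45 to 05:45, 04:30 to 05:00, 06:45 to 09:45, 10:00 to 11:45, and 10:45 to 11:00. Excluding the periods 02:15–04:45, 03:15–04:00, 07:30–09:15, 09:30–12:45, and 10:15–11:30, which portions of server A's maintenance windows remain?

04:45-06:00, 06:45-07:30, 09:15-09:30

A, merged: 02:45-03:00, 03:30-06:00, 06:45-09:45, 10:00-11:45.
B, merged: 02:15-04:45, 07:30-09:15, 09:30-12:45.
02:45-03:00: entirely removed.
03:30-06:00 \ B = 04:45-06:00.
06:45-09:45 \ B = 06:45-07:30, 09:15-09:30.
10:00-11:45: entirely removed.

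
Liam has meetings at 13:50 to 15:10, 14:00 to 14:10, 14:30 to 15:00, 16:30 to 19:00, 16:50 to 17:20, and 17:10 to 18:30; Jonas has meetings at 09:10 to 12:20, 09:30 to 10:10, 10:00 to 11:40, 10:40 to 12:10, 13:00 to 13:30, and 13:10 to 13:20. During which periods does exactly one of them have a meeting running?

09:10-12:20, 13:00-13:30, 13:50-15:10, 16:30-19:00

Merge the first list: 13:50-15:10, 16:30-19:00.
Merge the second list: 09:10-12:20, 13:00-13:30.
A but not B: 13:50-15:10, 16:30-19:00.
B but not A: 09:10-12:20, 13:00-13:30.
Combining gives A △ B.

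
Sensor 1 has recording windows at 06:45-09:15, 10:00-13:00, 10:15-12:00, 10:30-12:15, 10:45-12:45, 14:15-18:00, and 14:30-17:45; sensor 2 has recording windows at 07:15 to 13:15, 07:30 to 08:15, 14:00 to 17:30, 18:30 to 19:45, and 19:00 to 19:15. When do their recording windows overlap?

A, merged: 06:45–09:15, 10:00–13:00, 14:15–18:00.
B, merged: 07:15–13:15, 14:00–17:30, 18:30–19:45.
06:45–09:15 overlaps B on 07:15–09:15.
10:00–13:00 overlaps B on 10:00–13:00.
14:15–18:00 overlaps B on 14:15–17:30.

07:15–09:15, 10:00–13:00, 14:15–17:30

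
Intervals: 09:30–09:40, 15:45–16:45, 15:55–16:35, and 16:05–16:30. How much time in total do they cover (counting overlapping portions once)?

1 h 10 min

Merged: 09:30-09:40, 15:45-16:45.
Lengths: 10 min + 1 h = 1 h 10 min.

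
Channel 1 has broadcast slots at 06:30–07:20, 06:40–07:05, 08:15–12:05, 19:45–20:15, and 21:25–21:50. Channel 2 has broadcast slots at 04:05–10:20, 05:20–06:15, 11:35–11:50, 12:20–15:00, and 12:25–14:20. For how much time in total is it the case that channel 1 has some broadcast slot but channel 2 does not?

2 h 25 min

Merge the first list: 06:30–07:20, 08:15–12:05, 19:45–20:15, 21:25–21:50.
Merge the second list: 04:05–10:20, 11:35–11:50, 12:20–15:00.
A \ B = 10:20–11:35, 11:50–12:05, 19:45–20:15, 21:25–21:50.
Total: 1 h 15 min + 15 min + 30 min + 25 min = 2 h 25 min.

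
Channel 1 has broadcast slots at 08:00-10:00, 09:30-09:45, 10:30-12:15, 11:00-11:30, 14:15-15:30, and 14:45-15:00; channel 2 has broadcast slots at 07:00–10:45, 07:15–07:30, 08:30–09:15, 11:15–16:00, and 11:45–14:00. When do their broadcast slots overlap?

08:00-10:00, 10:30-10:45, 11:15-12:15, 14:15-15:30

First set merges to 08:00-10:00, 10:30-12:15, 14:15-15:30.
Second set merges to 07:00-10:45, 11:15-16:00.
08:00-10:00 meets the second set on 08:00-10:00.
10:30-12:15 meets the second set on 10:30-10:45, 11:15-12:15.
14:15-15:30 meets the second set on 14:15-15:30.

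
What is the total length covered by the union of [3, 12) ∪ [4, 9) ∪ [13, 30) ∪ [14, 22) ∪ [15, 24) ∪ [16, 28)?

26

Merged: [3, 12), [13, 30).
Lengths: 9 + 17 = 26.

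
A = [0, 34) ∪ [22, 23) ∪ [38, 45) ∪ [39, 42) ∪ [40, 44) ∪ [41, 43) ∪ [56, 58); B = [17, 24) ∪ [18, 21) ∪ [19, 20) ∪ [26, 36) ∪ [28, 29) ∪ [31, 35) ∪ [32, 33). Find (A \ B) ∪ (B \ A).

Merge the first list: [0, 34), [38, 45), [56, 58).
Merge the second list: [17, 24), [26, 36).
Only in the first: [0, 17), [24, 26), [38, 45), [56, 58).
Only in the second: [34, 36).
Together these are the periods covered by exactly one.

[0, 17) ∪ [24, 26) ∪ [34, 36) ∪ [38, 45) ∪ [56, 58)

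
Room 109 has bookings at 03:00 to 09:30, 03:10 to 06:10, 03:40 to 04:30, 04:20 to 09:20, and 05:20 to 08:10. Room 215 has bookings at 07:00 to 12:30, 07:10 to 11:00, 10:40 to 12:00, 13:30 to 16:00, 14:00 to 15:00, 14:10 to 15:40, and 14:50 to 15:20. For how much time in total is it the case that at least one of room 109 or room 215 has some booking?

Merge the first list: 03:00–09:30.
Merge the second list: 07:00–12:30, 13:30–16:00.
A ∪ B = 03:00–12:30, 13:30–16:00.
Total: 9 h 30 min + 2 h 30 min = 12 h.

12 h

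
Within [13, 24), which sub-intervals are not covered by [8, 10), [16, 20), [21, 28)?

[13, 16) ∪ [20, 21)

Covered (merged): [8, 10), [16, 20), [21, 28).
Uncovered inside [13, 24): [13, 16), [20, 21).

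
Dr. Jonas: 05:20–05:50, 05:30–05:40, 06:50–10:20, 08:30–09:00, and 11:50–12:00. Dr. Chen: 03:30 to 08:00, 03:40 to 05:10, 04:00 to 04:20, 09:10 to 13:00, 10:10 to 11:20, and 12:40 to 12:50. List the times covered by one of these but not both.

03:30–05:20, 05:50–06:50, 08:00–09:10, 10:20–11:50, 12:00–13:00

First set merges to 05:20–05:50, 06:50–10:20, 11:50–12:00.
Second set merges to 03:30–08:00, 09:10–13:00.
A but not B: 08:00–09:10.
B but not A: 03:30–05:20, 05:50–06:50, 10:20–11:50, 12:00–13:00.
Combining gives A △ B.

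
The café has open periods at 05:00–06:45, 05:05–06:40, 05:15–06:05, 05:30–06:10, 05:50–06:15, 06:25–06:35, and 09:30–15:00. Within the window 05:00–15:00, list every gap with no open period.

06:45-09:30

The merged coverage is 05:00-06:45, 09:30-15:00.
Complement within 05:00-15:00: 06:45-09:30.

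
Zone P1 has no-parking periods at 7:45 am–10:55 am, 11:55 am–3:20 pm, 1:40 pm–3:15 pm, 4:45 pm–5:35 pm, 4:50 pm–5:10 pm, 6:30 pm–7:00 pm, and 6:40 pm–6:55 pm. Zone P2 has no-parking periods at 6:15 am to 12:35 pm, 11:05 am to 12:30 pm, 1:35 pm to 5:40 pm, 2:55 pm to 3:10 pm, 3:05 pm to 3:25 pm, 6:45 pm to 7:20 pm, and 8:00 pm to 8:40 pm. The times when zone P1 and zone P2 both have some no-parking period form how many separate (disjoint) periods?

5

First set merges to 7:45 am–10:55 am, 11:55 am–3:20 pm, 4:45 pm–5:35 pm, 6:30 pm–7:00 pm.
Second set merges to 6:15 am–12:35 pm, 1:35 pm–5:40 pm, 6:45 pm–7:20 pm, 8:00 pm–8:40 pm.
A ∩ B = 7:45 am–10:55 am, 11:55 am–12:35 pm, 1:35 pm–3:20 pm, 4:45 pm–5:35 pm, 6:45 pm–7:00 pm.
That is 5 disjoint pieces.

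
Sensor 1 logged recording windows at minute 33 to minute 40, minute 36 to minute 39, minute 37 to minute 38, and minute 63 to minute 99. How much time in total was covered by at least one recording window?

43 minutes

Merged: minute 33 to minute 40, minute 63 to minute 99.
Lengths: 7 minutes + 36 minutes = 43 minutes.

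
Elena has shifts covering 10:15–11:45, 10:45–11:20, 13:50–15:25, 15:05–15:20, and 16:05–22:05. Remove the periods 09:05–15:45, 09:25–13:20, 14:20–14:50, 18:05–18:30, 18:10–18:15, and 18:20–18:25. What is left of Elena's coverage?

16:05-18:05, 18:30-22:05

Merge the first list: 10:15-11:45, 13:50-15:25, 16:05-22:05.
Merge the second list: 09:05-15:45, 18:05-18:30.
10:15-11:45: fully covered by B → removed.
13:50-15:25: fully covered by B → removed.
16:05-22:05 minus B → 16:05-18:05, 18:30-22:05.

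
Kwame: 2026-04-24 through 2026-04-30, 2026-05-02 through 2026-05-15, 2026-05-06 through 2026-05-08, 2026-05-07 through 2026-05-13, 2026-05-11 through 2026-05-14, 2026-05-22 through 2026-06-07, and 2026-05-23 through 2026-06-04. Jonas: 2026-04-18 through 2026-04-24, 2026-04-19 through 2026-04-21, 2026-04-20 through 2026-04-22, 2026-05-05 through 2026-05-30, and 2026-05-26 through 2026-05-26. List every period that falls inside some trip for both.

A, merged: 2026-04-24 through 2026-04-30, 2026-05-02 through 2026-05-15, 2026-05-22 through 2026-06-07.
B, merged: 2026-04-18 through 2026-04-24, 2026-05-05 through 2026-05-30.
2026-04-24 through 2026-04-30 overlaps B on 2026-04-24 through 2026-04-24.
2026-05-02 through 2026-05-15 overlaps B on 2026-05-05 through 2026-05-15.
2026-05-22 through 2026-06-07 overlaps B on 2026-05-22 through 2026-05-30.

2026-04-24 through 2026-04-24, 2026-05-05 through 2026-05-15, 2026-05-22 through 2026-05-30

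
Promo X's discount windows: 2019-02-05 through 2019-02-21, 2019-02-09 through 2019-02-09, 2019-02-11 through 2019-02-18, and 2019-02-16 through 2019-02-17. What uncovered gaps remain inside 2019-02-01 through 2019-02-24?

2019-02-01 through 2019-02-04, 2019-02-22 through 2019-02-24

Covered (merged): 2019-02-05 through 2019-02-21.
Uncovered inside 2019-02-01 through 2019-02-24: 2019-02-01 through 2019-02-04, 2019-02-22 through 2019-02-24.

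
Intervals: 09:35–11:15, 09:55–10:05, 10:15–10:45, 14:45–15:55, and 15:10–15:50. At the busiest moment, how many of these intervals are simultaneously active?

At 09:55, 2 of the intervals are simultaneously active.
No point has more.

2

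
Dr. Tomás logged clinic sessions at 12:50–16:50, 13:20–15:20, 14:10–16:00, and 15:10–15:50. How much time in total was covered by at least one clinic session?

Merged: 12:50–16:50.
Length: 4 h.

4 h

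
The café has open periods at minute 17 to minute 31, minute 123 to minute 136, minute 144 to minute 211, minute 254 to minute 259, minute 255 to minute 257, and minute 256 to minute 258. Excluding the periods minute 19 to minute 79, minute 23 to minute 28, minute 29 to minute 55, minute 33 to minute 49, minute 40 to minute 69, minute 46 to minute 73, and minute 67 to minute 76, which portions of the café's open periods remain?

minute 17 to minute 19, minute 123 to minute 136, minute 144 to minute 211, minute 254 to minute 259

Merge the first list: minute 17 to minute 31, minute 123 to minute 136, minute 144 to minute 211, minute 254 to minute 259.
Merge the second list: minute 19 to minute 79.
minute 17 to minute 31 minus B → minute 17 to minute 19.
minute 123 to minute 136: no B overlap → unchanged.
minute 144 to minute 211: no B overlap → unchanged.
minute 254 to minute 259: no B overlap → unchanged.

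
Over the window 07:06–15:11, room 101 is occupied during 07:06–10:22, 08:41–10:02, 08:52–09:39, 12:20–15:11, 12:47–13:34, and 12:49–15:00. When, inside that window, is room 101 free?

10:22–12:20

The merged coverage is 07:06–10:22, 12:20–15:11.
Gaps within 07:06–15:11: 10:22–12:20.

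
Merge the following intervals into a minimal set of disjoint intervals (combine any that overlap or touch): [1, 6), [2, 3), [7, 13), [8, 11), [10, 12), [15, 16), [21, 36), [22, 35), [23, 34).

[1, 6) ∪ [7, 13) ∪ [15, 16) ∪ [21, 36)

[2, 3) overlaps/touches [1, 6) → extend to [1, 6).
[7, 13) is disjoint → start new block.
[8, 11) overlaps/touches [7, 13) → extend to [7, 13).
[10, 12) overlaps/touches [7, 13) → extend to [7, 13).
[15, 16) is disjoint → start new block.
[21, 36) is disjoint → start new block.
[22, 35) overlaps/touches [21, 36) → extend to [21, 36).
[23, 34) overlaps/touches [21, 36) → extend to [21, 36).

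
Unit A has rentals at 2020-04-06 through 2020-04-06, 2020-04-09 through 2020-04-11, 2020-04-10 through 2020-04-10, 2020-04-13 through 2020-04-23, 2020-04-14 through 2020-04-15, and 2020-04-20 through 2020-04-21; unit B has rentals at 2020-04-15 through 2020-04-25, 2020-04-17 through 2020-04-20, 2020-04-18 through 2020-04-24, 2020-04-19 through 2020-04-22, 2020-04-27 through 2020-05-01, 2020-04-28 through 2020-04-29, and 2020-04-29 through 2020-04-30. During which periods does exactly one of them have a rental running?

2020-04-06 through 2020-04-06, 2020-04-09 through 2020-04-11, 2020-04-13 through 2020-04-14, 2020-04-24 through 2020-04-25, 2020-04-27 through 2020-05-01

A, merged: 2020-04-06 through 2020-04-06, 2020-04-09 through 2020-04-11, 2020-04-13 through 2020-04-23.
B, merged: 2020-04-15 through 2020-04-25, 2020-04-27 through 2020-05-01.
Only in the first: 2020-04-06 through 2020-04-06, 2020-04-09 through 2020-04-11, 2020-04-13 through 2020-04-14.
Only in the second: 2020-04-24 through 2020-04-25, 2020-04-27 through 2020-05-01.
Together these are the periods covered by exactly one.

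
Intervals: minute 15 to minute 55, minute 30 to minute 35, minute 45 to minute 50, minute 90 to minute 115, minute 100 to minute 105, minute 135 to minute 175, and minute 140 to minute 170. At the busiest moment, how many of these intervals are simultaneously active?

2

At minute 30, 2 of the intervals are simultaneously active.
No point has more.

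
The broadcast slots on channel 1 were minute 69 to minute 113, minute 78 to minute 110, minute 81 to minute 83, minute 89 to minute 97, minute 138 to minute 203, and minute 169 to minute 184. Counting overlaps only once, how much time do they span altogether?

109 minutes

Merged: minute 69 to minute 113, minute 138 to minute 203.
Lengths: 44 minutes + 65 minutes = 109 minutes.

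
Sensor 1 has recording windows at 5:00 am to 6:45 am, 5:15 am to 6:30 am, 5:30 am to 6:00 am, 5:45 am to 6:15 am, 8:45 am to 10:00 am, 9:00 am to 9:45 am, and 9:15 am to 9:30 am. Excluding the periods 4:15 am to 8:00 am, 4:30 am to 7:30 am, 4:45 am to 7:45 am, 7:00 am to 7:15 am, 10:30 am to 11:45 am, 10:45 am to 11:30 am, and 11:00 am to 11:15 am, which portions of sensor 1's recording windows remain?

8:45 am–10:00 am

A, merged: 5:00 am–6:45 am, 8:45 am–10:00 am.
B, merged: 4:15 am–8:00 am, 10:30 am–11:45 am.
5:00 am–6:45 am: entirely removed.
8:45 am–10:00 am: nothing removed.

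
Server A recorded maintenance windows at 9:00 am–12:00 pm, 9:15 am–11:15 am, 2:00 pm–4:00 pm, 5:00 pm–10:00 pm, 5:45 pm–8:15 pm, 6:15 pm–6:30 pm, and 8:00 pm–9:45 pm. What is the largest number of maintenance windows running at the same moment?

3

Walk the sorted start/end points keeping a running depth.
The depth first hits 3 at 6:15 pm.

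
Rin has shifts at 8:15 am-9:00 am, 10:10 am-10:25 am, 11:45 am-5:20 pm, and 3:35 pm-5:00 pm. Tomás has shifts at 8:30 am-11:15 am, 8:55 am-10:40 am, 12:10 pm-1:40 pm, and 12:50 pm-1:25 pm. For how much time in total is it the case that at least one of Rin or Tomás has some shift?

8 h 35 min

A, merged: 8:15 am-9:00 am, 10:10 am-10:25 am, 11:45 am-5:20 pm.
B, merged: 8:30 am-11:15 am, 12:10 pm-1:40 pm.
A ∪ B = 8:15 am-11:15 am, 11:45 am-5:20 pm.
Total: 3 h + 5 h 35 min = 8 h 35 min.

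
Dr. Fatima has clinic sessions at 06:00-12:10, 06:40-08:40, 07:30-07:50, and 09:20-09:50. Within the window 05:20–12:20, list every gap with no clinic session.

Covered (merged): 06:00–12:10.
Complement within 05:20–12:20: 05:20–06:00, 12:10–12:20.

05:20–06:00, 12:10–12:20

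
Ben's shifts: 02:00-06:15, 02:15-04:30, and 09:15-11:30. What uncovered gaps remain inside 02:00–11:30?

06:15–09:15

After merging, the occupied span is 02:00–06:15, 09:15–11:30.
Gaps within 02:00–11:30: 06:15–09:15.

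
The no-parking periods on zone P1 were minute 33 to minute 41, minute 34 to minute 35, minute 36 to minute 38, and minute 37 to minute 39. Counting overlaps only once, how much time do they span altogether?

Merged: minute 33 to minute 41.
Length: 8 minutes.

8 minutes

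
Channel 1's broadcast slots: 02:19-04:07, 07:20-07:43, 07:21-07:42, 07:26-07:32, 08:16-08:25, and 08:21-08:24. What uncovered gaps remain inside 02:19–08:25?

Covered (merged): 02:19–04:07, 07:20–07:43, 08:16–08:25.
Complement within 02:19–08:25: 04:07–07:20, 07:43–08:16.

04:07–07:20, 07:43–08:16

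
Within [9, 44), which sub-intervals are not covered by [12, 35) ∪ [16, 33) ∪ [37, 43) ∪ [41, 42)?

Covered (merged): [12, 35), [37, 43).
Gaps within [9, 44): [9, 12), [35, 37), [43, 44).

[9, 12) ∪ [35, 37) ∪ [43, 44)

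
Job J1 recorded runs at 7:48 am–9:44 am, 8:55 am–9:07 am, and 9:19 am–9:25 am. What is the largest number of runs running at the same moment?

Sweep endpoints in order; track running count of active intervals.
Peak of 2 reached at 8:55 am.

2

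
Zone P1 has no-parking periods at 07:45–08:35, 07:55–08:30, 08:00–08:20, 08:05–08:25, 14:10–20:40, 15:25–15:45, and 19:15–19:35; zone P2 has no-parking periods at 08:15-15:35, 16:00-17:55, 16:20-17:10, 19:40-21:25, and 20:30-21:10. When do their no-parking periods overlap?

08:15-08:35, 14:10-15:35, 16:00-17:55, 19:40-20:40

First set merges to 07:45-08:35, 14:10-20:40.
Second set merges to 08:15-15:35, 16:00-17:55, 19:40-21:25.
07:45-08:35 meets the second set on 08:15-08:35.
14:10-20:40 meets the second set on 14:10-15:35, 16:00-17:55, 19:40-20:40.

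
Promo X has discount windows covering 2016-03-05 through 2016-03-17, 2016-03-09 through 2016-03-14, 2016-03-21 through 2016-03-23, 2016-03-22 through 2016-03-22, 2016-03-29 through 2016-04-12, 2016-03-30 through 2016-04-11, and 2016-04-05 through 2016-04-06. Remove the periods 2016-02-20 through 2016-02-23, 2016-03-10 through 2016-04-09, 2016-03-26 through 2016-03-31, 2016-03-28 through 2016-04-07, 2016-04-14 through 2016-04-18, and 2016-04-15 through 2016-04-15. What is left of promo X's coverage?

2016-03-05 through 2016-03-09, 2016-04-10 through 2016-04-12

A, merged: 2016-03-05 through 2016-03-17, 2016-03-21 through 2016-03-23, 2016-03-29 through 2016-04-12.
B, merged: 2016-02-20 through 2016-02-23, 2016-03-10 through 2016-04-09, 2016-04-14 through 2016-04-18.
2016-03-05 through 2016-03-17 \ B = 2016-03-05 through 2016-03-09.
2016-03-21 through 2016-03-23: entirely removed.
2016-03-29 through 2016-04-12 \ B = 2016-04-10 through 2016-04-12.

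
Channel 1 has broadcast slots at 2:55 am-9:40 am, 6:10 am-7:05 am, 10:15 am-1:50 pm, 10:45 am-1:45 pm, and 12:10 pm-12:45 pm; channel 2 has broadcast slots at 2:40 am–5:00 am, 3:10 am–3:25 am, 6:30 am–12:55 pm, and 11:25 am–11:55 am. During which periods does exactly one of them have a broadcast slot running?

2:40 am–2:55 am, 5:00 am–6:30 am, 9:40 am–10:15 am, 12:55 pm–1:50 pm

First set merges to 2:55 am–9:40 am, 10:15 am–1:50 pm.
Second set merges to 2:40 am–5:00 am, 6:30 am–12:55 pm.
A but not B: 5:00 am–6:30 am, 12:55 pm–1:50 pm.
B but not A: 2:40 am–2:55 am, 9:40 am–10:15 am.
Combining gives A △ B.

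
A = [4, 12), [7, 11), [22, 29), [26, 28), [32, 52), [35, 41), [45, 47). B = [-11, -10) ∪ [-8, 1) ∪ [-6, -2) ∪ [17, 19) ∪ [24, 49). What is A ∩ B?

[24, 29) ∪ [32, 49)

Merge the first list: [4, 12), [22, 29), [32, 52).
Merge the second list: [-11, -10), [-8, 1), [17, 19), [24, 49).
[4, 12) falls entirely outside B.
[22, 29) overlaps B on [24, 29).
[32, 52) overlaps B on [32, 49).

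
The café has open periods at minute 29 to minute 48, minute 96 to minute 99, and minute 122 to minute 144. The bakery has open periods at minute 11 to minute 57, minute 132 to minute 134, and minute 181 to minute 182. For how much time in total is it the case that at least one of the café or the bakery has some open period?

72 minutes

A ∪ B = minute 11 to minute 57, minute 96 to minute 99, minute 122 to minute 144, minute 181 to minute 182.
Total: 46 minutes + 3 minutes + 22 minutes + 1 minute = 72 minutes.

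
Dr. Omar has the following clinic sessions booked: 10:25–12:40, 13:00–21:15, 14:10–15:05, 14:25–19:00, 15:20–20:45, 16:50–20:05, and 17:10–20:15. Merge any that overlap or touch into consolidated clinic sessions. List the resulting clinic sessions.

13:00–21:15 is disjoint → start new block.
14:10–15:05 overlaps/touches 13:00–21:15 → extend to 13:00–21:15.
14:25–19:00 overlaps/touches 13:00–21:15 → extend to 13:00–21:15.
15:20–20:45 overlaps/touches 13:00–21:15 → extend to 13:00–21:15.
16:50–20:05 overlaps/touches 13:00–21:15 → extend to 13:00–21:15.
17:10–20:15 overlaps/touches 13:00–21:15 → extend to 13:00–21:15.

10:25–12:40, 13:00–21:15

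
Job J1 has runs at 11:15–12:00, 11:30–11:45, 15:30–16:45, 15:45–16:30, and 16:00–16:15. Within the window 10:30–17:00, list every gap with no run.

10:30–11:15, 12:00–15:30, 16:45–17:00

The merged coverage is 11:15–12:00, 15:30–16:45.
Gaps within 10:30–17:00: 10:30–11:15, 12:00–15:30, 16:45–17:00.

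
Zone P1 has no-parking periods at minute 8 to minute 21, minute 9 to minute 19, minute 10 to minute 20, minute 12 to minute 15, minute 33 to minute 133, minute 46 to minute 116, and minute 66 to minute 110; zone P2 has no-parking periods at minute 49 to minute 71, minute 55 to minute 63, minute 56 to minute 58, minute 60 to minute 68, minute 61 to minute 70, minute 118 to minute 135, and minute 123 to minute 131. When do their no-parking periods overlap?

minute 49 to minute 71, minute 118 to minute 133

First set merges to minute 8 to minute 21, minute 33 to minute 133.
Second set merges to minute 49 to minute 71, minute 118 to minute 135.
minute 8 to minute 21 falls entirely outside B.
minute 33 to minute 133 overlaps B on minute 49 to minute 71, minute 118 to minute 133.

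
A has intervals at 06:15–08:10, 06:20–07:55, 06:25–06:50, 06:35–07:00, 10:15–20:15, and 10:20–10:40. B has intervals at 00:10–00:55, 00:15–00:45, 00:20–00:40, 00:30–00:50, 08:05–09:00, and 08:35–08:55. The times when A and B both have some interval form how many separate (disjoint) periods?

1

First set merges to 06:15–08:10, 10:15–20:15.
Second set merges to 00:10–00:55, 08:05–09:00.
A ∩ B = 08:05–08:10.
That is 1 disjoint piece.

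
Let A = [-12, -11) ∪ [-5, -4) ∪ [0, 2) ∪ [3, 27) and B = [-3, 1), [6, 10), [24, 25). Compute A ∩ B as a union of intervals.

[0, 1) ∪ [6, 10) ∪ [24, 25)

[-12, -11) meets no B interval.
[-5, -4) meets no B interval.
[0, 2) ∩ B → [0, 1).
[3, 27) ∩ B → [6, 10), [24, 25).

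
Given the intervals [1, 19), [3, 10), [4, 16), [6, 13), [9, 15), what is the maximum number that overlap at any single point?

Sweep endpoints in order; track running count of active intervals.
Peak of 5 reached at 9.

5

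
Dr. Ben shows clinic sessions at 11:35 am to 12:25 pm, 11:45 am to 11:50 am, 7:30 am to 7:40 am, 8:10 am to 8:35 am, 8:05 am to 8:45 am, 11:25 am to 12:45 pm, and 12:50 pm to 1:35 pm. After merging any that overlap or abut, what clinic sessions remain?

7:30 am–7:40 am, 8:05 am–8:45 am, 11:25 am–12:45 pm, 12:50 pm–1:35 pm

Sort by start: 7:30 am–7:40 am, 8:05 am–8:45 am, 8:10 am–8:35 am, 11:25 am–12:45 pm, 11:35 am–12:25 pm, 11:45 am–11:50 am, 12:50 pm–1:35 pm.
8:05 am–8:45 am is disjoint → start new block.
8:10 am–8:35 am overlaps/touches 8:05 am–8:45 am → extend to 8:05 am–8:45 am.
11:25 am–12:45 pm is disjoint → start new block.
11:35 am–12:25 pm overlaps/touches 11:25 am–12:45 pm → extend to 11:25 am–12:45 pm.
11:45 am–11:50 am overlaps/touches 11:25 am–12:45 pm → extend to 11:25 am–12:45 pm.
12:50 pm–1:35 pm is disjoint → start new block.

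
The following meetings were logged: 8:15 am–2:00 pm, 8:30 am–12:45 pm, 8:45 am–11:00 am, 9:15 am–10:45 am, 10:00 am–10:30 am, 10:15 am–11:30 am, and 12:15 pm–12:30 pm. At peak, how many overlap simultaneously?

Walk the sorted start/end points keeping a running depth.
The depth first hits 6 at 10:15 am.

6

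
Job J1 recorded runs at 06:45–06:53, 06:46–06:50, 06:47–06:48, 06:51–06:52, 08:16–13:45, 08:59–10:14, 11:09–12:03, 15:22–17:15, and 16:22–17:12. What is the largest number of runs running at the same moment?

Sweep endpoints in order; track running count of active intervals.
Peak of 3 reached at 06:47.

3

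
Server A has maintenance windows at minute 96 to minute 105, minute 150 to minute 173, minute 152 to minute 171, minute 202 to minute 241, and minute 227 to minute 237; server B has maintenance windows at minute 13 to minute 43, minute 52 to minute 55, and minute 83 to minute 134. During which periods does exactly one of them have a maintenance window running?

minute 13 to minute 43, minute 52 to minute 55, minute 83 to minute 96, minute 105 to minute 134, minute 150 to minute 173, minute 202 to minute 241

First set merges to minute 96 to minute 105, minute 150 to minute 173, minute 202 to minute 241.
A but not B: minute 150 to minute 173, minute 202 to minute 241.
B but not A: minute 13 to minute 43, minute 52 to minute 55, minute 83 to minute 96, minute 105 to minute 134.
Combining gives A △ B.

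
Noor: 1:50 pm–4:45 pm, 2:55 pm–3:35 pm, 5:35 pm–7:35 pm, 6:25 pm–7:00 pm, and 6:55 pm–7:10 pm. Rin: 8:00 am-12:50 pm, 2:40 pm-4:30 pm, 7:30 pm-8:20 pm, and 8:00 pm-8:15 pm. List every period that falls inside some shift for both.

First set merges to 1:50 pm-4:45 pm, 5:35 pm-7:35 pm.
Second set merges to 8:00 am-12:50 pm, 2:40 pm-4:30 pm, 7:30 pm-8:20 pm.
1:50 pm-4:45 pm ∩ B → 2:40 pm-4:30 pm.
5:35 pm-7:35 pm ∩ B → 7:30 pm-7:35 pm.

2:40 pm-4:30 pm, 7:30 pm-7:35 pm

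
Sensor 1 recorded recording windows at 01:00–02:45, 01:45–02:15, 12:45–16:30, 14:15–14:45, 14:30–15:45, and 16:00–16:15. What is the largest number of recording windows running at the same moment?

3

Sweep endpoints in order; track running count of active intervals.
Peak of 3 reached at 14:30.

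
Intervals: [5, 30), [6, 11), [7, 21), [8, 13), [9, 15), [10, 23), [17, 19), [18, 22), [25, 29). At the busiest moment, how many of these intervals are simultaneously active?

Walk the sorted start/end points keeping a running depth.
The depth first hits 6 at 10.

6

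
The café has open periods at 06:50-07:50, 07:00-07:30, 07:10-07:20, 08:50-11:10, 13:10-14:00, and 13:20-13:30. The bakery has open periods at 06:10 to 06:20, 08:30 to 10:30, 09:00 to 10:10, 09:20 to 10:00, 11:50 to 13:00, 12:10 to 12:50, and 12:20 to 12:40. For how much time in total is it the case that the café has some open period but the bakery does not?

Merge the first list: 06:50–07:50, 08:50–11:10, 13:10–14:00.
Merge the second list: 06:10–06:20, 08:30–10:30, 11:50–13:00.
A \ B = 06:50–07:50, 10:30–11:10, 13:10–14:00.
Total: 1 h + 40 min + 50 min = 2 h 30 min.

2 h 30 min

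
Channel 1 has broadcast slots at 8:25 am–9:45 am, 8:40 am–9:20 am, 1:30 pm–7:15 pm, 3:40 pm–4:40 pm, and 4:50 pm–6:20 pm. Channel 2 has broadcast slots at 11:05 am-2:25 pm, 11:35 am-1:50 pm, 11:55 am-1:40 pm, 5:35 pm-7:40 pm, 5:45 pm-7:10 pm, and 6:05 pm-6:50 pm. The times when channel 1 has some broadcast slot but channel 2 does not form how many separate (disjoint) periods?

2

A, merged: 8:25 am–9:45 am, 1:30 pm–7:15 pm.
B, merged: 11:05 am–2:25 pm, 5:35 pm–7:40 pm.
A \ B = 8:25 am–9:45 am, 2:25 pm–5:35 pm.
That is 2 disjoint pieces.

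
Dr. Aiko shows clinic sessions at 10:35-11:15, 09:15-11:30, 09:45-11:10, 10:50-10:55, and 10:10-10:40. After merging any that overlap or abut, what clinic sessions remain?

Sort by start: 09:15–11:30, 09:45–11:10, 10:10–10:40, 10:35–11:15, 10:50–10:55.
09:45–11:10 overlaps/touches 09:15–11:30 → extend to 09:15–11:30.
10:10–10:40 overlaps/touches 09:15–11:30 → extend to 09:15–11:30.
10:35–11:15 overlaps/touches 09:15–11:30 → extend to 09:15–11:30.
10:50–10:55 overlaps/touches 09:15–11:30 → extend to 09:15–11:30.

09:15–11:30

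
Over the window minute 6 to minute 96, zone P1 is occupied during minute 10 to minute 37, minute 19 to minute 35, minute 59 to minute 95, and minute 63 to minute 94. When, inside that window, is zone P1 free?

minute 6 to minute 10, minute 37 to minute 59, minute 95 to minute 96

After merging, the occupied span is minute 10 to minute 37, minute 59 to minute 95.
Complement within minute 6 to minute 96: minute 6 to minute 10, minute 37 to minute 59, minute 95 to minute 96.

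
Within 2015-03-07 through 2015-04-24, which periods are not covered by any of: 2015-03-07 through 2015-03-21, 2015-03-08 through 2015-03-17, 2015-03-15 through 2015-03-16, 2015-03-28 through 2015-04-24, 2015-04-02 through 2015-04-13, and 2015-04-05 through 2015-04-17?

2015-03-22 through 2015-03-27

Covered (merged): 2015-03-07 through 2015-03-21, 2015-03-28 through 2015-04-24.
Gaps within 2015-03-07 through 2015-04-24: 2015-03-22 through 2015-03-27.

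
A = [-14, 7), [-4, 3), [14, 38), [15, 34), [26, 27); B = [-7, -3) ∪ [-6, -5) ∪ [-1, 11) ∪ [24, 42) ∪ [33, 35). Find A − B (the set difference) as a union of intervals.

Merge the first list: [-14, 7), [14, 38).
Merge the second list: [-7, -3), [-1, 11), [24, 42).
[-14, 7) with B removed leaves [-14, -7), [-3, -1).
[14, 38) with B removed leaves [14, 24).

[-14, -7) ∪ [-3, -1) ∪ [14, 24)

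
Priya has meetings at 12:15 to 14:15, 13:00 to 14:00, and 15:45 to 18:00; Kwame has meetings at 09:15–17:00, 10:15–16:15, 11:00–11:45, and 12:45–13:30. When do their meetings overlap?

A, merged: 12:15-14:15, 15:45-18:00.
B, merged: 09:15-17:00.
12:15-14:15 ∩ B → 12:15-14:15.
15:45-18:00 ∩ B → 15:45-17:00.

12:15-14:15, 15:45-17:00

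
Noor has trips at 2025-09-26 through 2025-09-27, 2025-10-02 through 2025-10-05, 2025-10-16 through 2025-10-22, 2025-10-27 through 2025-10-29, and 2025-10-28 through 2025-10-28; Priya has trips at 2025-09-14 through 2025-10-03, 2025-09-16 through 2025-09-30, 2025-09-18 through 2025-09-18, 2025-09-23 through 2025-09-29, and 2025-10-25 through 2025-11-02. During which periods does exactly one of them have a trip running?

First set merges to 2025-09-26 through 2025-09-27, 2025-10-02 through 2025-10-05, 2025-10-16 through 2025-10-22, 2025-10-27 through 2025-10-29.
Second set merges to 2025-09-14 through 2025-10-03, 2025-10-25 through 2025-11-02.
A but not B: 2025-10-04 through 2025-10-05, 2025-10-16 through 2025-10-22.
B but not A: 2025-09-14 through 2025-09-25, 2025-09-28 through 2025-10-01, 2025-10-25 through 2025-10-26, 2025-10-30 through 2025-11-02.
Combining gives A △ B.

2025-09-14 through 2025-09-25, 2025-09-28 through 2025-10-01, 2025-10-04 through 2025-10-05, 2025-10-16 through 2025-10-22, 2025-10-25 through 2025-10-26, 2025-10-30 through 2025-11-02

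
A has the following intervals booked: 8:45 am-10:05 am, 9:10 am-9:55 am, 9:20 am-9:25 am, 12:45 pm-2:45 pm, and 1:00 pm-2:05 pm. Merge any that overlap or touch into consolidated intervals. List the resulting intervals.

9:10 am-9:55 am overlaps/touches 8:45 am-10:05 am → extend to 8:45 am-10:05 am.
9:20 am-9:25 am overlaps/touches 8:45 am-10:05 am → extend to 8:45 am-10:05 am.
12:45 pm-2:45 pm is disjoint → start new block.
1:00 pm-2:05 pm overlaps/touches 12:45 pm-2:45 pm → extend to 12:45 pm-2:45 pm.

8:45 am-10:05 am, 12:45 pm-2:45 pm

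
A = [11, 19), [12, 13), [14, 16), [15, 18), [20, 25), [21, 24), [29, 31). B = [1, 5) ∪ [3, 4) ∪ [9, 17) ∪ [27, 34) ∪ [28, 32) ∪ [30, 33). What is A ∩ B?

A, merged: [11, 19), [20, 25), [29, 31).
B, merged: [1, 5), [9, 17), [27, 34).
[11, 19) meets the second set on [11, 17).
[20, 25): no overlap with the second set.
[29, 31) meets the second set on [29, 31).

[11, 17) ∪ [29, 31)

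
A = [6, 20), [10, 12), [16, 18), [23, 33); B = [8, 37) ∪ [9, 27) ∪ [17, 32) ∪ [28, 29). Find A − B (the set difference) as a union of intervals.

[6, 8)

A, merged: [6, 20), [23, 33).
B, merged: [8, 37).
[6, 20) minus B → [6, 8).
[23, 33): fully covered by B → removed.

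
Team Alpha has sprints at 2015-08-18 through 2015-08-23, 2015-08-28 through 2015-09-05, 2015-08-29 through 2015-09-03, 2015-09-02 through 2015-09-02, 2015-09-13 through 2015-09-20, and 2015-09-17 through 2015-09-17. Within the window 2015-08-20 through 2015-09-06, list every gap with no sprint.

The merged coverage is 2015-08-18 through 2015-08-23, 2015-08-28 through 2015-09-05, 2015-09-13 through 2015-09-20.
Uncovered inside 2015-08-20 through 2015-09-06: 2015-08-24 through 2015-08-27, 2015-09-06 through 2015-09-06.

2015-08-24 through 2015-08-27, 2015-09-06 through 2015-09-06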